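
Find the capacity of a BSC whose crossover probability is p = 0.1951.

For BSC with error probability p:
C = 1 - H(p) where H(p) is binary entropy
H(0.1951) = -0.1951 × log₂(0.1951) - 0.8049 × log₂(0.8049)
H(p) = 0.7120
C = 1 - 0.7120 = 0.2880 bits/use


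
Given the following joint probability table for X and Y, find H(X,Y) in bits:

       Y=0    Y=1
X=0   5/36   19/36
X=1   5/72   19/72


H(X,Y) = -Σ p(x,y) log₂ p(x,y)
  p(0,0)=5/36: -0.1389 × log₂(0.1389) = 0.3956
  p(0,1)=19/36: -0.5278 × log₂(0.5278) = 0.4866
  p(1,0)=5/72: -0.0694 × log₂(0.0694) = 0.2672
  p(1,1)=19/72: -0.2639 × log₂(0.2639) = 0.5072
H(X,Y) = 1.6566 bits


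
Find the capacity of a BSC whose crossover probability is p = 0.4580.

For BSC with error probability p:
C = 1 - H(p) where H(p) is binary entropy
H(0.4580) = -0.4580 × log₂(0.4580) - 0.5420 × log₂(0.5420)
H(p) = 0.9949
C = 1 - 0.9949 = 0.0051 bits/use


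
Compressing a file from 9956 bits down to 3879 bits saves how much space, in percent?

Space savings = (1 - Compressed/Original) × 100%
= (1 - 3879/9956) × 100%
= 61.04%


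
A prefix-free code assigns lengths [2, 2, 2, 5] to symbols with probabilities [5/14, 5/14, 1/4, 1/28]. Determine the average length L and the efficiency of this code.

Average length L = Σ p_i × l_i = 2.1071 bits
Entropy H = 1.7327 bits
Efficiency η = H/L × 100% = 82.23%


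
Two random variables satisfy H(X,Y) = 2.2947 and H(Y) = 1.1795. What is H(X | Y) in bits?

Chain rule: H(X,Y) = H(X|Y) + H(Y)
H(X|Y) = H(X,Y) - H(Y) = 2.2947 - 1.1795 = 1.1152 bits


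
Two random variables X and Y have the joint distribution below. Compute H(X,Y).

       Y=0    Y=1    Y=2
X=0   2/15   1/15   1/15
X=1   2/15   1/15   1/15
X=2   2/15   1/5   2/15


H(X,Y) = -Σ p(x,y) log₂ p(x,y)
  p(0,0)=2/15: -0.1333 × log₂(0.1333) = 0.3876
  p(0,1)=1/15: -0.0667 × log₂(0.0667) = 0.2605
  p(0,2)=1/15: -0.0667 × log₂(0.0667) = 0.2605
  p(1,0)=2/15: -0.1333 × log₂(0.1333) = 0.3876
  p(1,1)=1/15: -0.0667 × log₂(0.0667) = 0.2605
  p(1,2)=1/15: -0.0667 × log₂(0.0667) = 0.2605
  p(2,0)=2/15: -0.1333 × log₂(0.1333) = 0.3876
  p(2,1)=1/5: -0.2000 × log₂(0.2000) = 0.4644
  p(2,2)=2/15: -0.1333 × log₂(0.1333) = 0.3876
H(X,Y) = 3.0566 bits


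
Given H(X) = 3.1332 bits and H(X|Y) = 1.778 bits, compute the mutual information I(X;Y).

I(X;Y) = H(X) - H(X|Y)
I(X;Y) = 3.1332 - 1.778 = 1.3552 bits


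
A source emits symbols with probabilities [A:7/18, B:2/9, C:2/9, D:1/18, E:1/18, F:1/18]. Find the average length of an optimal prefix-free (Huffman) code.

Huffman tree construction:
Combine smallest probabilities repeatedly
Resulting codes:
  A: 11 (length 2)
  B: 01 (length 2)
  C: 10 (length 2)
  D: 0010 (length 4)
  E: 0011 (length 4)
  F: 000 (length 3)
Average length = Σ p(s) × length(s) = 2.2778 bits


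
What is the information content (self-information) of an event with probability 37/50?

Information content I(x) = -log₂(p(x))
I = -log₂(37/50) = -log₂(0.7400)
I = 0.4344 bits


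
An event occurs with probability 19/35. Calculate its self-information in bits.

Information content I(x) = -log₂(p(x))
I = -log₂(19/35) = -log₂(0.5429)
I = 0.8814 bits


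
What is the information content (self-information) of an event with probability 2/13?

Information content I(x) = -log₂(p(x))
I = -log₂(2/13) = -log₂(0.1538)
I = 2.7004 bits


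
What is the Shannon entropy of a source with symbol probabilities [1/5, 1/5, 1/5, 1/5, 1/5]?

H(X) = -Σ p(x) log₂ p(x)
  -1/5 × log₂(1/5) = 0.4644
  -1/5 × log₂(1/5) = 0.4644
  -1/5 × log₂(1/5) = 0.4644
  -1/5 × log₂(1/5) = 0.4644
  -1/5 × log₂(1/5) = 0.4644
H(X) = 2.3219 bits


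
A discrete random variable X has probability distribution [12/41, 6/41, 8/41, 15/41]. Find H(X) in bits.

H(X) = -Σ p(x) log₂ p(x)
  -12/41 × log₂(12/41) = 0.5188
  -6/41 × log₂(6/41) = 0.4057
  -8/41 × log₂(8/41) = 0.4600
  -15/41 × log₂(15/41) = 0.5307
H(X) = 1.9153 bits


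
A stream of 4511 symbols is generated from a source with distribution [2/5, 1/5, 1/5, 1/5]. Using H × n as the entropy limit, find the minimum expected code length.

Entropy H = 1.9219 bits/symbol
Minimum bits = H × n = 1.9219 × 4511
= 8669.82 bits


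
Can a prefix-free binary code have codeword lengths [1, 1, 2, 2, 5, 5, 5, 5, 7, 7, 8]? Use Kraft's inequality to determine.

Kraft inequality: Σ 2^(-l_i) ≤ 1 for prefix-free code
Calculating: 2^(-1) + 2^(-1) + 2^(-2) + 2^(-2) + 2^(-5) + 2^(-5) + 2^(-5) + 2^(-5) + 2^(-7) + 2^(-7) + 2^(-8)
= 0.5 + 0.5 + 0.25 + 0.25 + 0.03125 + 0.03125 + 0.03125 + 0.03125 + 0.0078125 + 0.0078125 + 0.00390625
= 1.6445
Since 1.6445 > 1, prefix-free code does not exist


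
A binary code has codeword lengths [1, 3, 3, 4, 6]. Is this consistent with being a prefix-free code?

Kraft inequality: Σ 2^(-l_i) ≤ 1 for prefix-free code
Calculating: 2^(-1) + 2^(-3) + 2^(-3) + 2^(-4) + 2^(-6)
= 0.5 + 0.125 + 0.125 + 0.0625 + 0.015625
= 0.8281
Since 0.8281 ≤ 1, prefix-free code exists


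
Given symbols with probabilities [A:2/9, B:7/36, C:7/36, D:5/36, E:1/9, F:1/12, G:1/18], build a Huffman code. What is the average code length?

Huffman tree construction:
Combine smallest probabilities repeatedly
Resulting codes:
  A: 01 (length 2)
  B: 111 (length 3)
  C: 00 (length 2)
  D: 101 (length 3)
  E: 100 (length 3)
  F: 1101 (length 4)
  G: 1100 (length 4)
Average length = Σ p(s) × length(s) = 2.7222 bits


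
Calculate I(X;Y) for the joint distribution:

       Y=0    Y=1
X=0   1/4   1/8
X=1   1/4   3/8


H(X) = 0.9544, H(Y) = 1.0000, H(X,Y) = 1.9056
I(X;Y) = H(X) + H(Y) - H(X,Y) = 0.0488 bits


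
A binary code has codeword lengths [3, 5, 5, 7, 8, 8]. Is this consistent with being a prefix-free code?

Kraft inequality: Σ 2^(-l_i) ≤ 1 for prefix-free code
Calculating: 2^(-3) + 2^(-5) + 2^(-5) + 2^(-7) + 2^(-8) + 2^(-8)
= 0.125 + 0.03125 + 0.03125 + 0.0078125 + 0.00390625 + 0.00390625
= 0.2031
Since 0.2031 ≤ 1, prefix-free code exists


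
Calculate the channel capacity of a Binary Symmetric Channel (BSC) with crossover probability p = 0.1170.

For BSC with error probability p:
C = 1 - H(p) where H(p) is binary entropy
H(0.1170) = -0.1170 × log₂(0.1170) - 0.8830 × log₂(0.8830)
H(p) = 0.5207
C = 1 - 0.5207 = 0.4793 bits/use


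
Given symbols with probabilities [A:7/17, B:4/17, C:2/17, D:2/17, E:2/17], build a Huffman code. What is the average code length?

Huffman tree construction:
Combine smallest probabilities repeatedly
Resulting codes:
  A: 0 (length 1)
  B: 111 (length 3)
  C: 100 (length 3)
  D: 101 (length 3)
  E: 110 (length 3)
Average length = Σ p(s) × length(s) = 2.1765 bits


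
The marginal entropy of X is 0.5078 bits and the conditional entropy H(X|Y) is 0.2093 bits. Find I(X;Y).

I(X;Y) = H(X) - H(X|Y)
I(X;Y) = 0.5078 - 0.2093 = 0.2985 bits


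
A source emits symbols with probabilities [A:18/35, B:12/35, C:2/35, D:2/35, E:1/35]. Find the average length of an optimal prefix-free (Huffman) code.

Huffman tree construction:
Combine smallest probabilities repeatedly
Resulting codes:
  A: 1 (length 1)
  B: 01 (length 2)
  C: 0011 (length 4)
  D: 000 (length 3)
  E: 0010 (length 4)
Average length = Σ p(s) × length(s) = 1.7143 bits


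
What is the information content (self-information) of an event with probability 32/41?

Information content I(x) = -log₂(p(x))
I = -log₂(32/41) = -log₂(0.7805)
I = 0.3576 bits


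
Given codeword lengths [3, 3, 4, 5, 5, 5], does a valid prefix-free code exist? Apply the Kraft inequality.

Kraft inequality: Σ 2^(-l_i) ≤ 1 for prefix-free code
Calculating: 2^(-3) + 2^(-3) + 2^(-4) + 2^(-5) + 2^(-5) + 2^(-5)
= 0.125 + 0.125 + 0.0625 + 0.03125 + 0.03125 + 0.03125
= 0.4062
Since 0.4062 ≤ 1, prefix-free code exists


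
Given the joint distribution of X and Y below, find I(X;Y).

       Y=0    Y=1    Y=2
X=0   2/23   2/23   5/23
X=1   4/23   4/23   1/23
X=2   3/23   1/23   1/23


H(X) = 1.5380, H(Y) = 1.5743, H(X,Y) = 2.9425
I(X;Y) = H(X) + H(Y) - H(X,Y) = 0.1698 bits


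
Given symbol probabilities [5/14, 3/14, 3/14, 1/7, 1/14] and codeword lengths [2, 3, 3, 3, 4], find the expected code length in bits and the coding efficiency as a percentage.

Average length L = Σ p_i × l_i = 2.7143 bits
Entropy H = 2.1560 bits
Efficiency η = H/L × 100% = 79.43%


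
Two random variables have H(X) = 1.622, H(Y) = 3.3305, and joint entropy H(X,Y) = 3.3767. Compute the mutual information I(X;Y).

I(X;Y) = H(X) + H(Y) - H(X,Y)
I(X;Y) = 1.622 + 3.3305 - 3.3767 = 1.5758 bits


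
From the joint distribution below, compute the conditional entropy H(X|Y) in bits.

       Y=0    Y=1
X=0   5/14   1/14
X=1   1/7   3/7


H(X|Y) = Σ_y p(y) H(X|Y=y)
  p(Y=0) = 1/2, H(X|Y=0) = 0.8631
  p(Y=1) = 1/2, H(X|Y=1) = 0.5917
H(X|Y) = 0.5000×0.8631 + 0.5000×0.5917 = 0.7274 bits


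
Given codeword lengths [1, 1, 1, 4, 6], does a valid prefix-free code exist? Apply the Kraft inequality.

Kraft inequality: Σ 2^(-l_i) ≤ 1 for prefix-free code
Calculating: 2^(-1) + 2^(-1) + 2^(-1) + 2^(-4) + 2^(-6)
= 0.5 + 0.5 + 0.5 + 0.0625 + 0.015625
= 1.5781
Since 1.5781 > 1, prefix-free code does not exist


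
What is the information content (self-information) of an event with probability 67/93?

Information content I(x) = -log₂(p(x))
I = -log₂(67/93) = -log₂(0.7204)
I = 0.4731 bits


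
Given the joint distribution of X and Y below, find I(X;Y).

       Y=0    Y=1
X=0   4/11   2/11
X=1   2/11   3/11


H(X) = 0.9940, H(Y) = 0.9940, H(X,Y) = 1.9363
I(X;Y) = H(X) + H(Y) - H(X,Y) = 0.0518 bits


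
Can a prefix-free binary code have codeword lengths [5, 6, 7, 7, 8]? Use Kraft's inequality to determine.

Kraft inequality: Σ 2^(-l_i) ≤ 1 for prefix-free code
Calculating: 2^(-5) + 2^(-6) + 2^(-7) + 2^(-7) + 2^(-8)
= 0.03125 + 0.015625 + 0.0078125 + 0.0078125 + 0.00390625
= 0.0664
Since 0.0664 ≤ 1, prefix-free code exists


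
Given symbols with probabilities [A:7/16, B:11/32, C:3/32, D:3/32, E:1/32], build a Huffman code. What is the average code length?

Huffman tree construction:
Combine smallest probabilities repeatedly
Resulting codes:
  A: 0 (length 1)
  B: 11 (length 2)
  C: 1011 (length 4)
  D: 100 (length 3)
  E: 1010 (length 4)
Average length = Σ p(s) × length(s) = 1.9062 bits


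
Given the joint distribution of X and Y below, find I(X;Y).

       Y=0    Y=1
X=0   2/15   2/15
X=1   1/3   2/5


H(X) = 0.8366, H(Y) = 0.9968, H(X,Y) = 1.8323
I(X;Y) = H(X) + H(Y) - H(X,Y) = 0.0012 bits


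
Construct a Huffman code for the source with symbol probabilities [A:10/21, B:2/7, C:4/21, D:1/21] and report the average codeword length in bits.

Huffman tree construction:
Combine smallest probabilities repeatedly
Resulting codes:
  A: 0 (length 1)
  B: 11 (length 2)
  C: 101 (length 3)
  D: 100 (length 3)
Average length = Σ p(s) × length(s) = 1.7619 bits


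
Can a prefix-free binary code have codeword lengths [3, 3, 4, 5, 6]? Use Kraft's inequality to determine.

Kraft inequality: Σ 2^(-l_i) ≤ 1 for prefix-free code
Calculating: 2^(-3) + 2^(-3) + 2^(-4) + 2^(-5) + 2^(-6)
= 0.125 + 0.125 + 0.0625 + 0.03125 + 0.015625
= 0.3594
Since 0.3594 ≤ 1, prefix-free code exists


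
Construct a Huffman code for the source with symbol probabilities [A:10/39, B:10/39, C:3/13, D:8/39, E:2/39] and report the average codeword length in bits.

Huffman tree construction:
Combine smallest probabilities repeatedly
Resulting codes:
  A: 01 (length 2)
  B: 10 (length 2)
  C: 00 (length 2)
  D: 111 (length 3)
  E: 110 (length 3)
Average length = Σ p(s) × length(s) = 2.2564 bits


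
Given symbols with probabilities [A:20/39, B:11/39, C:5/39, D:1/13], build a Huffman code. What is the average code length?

Huffman tree construction:
Combine smallest probabilities repeatedly
Resulting codes:
  A: 1 (length 1)
  B: 01 (length 2)
  C: 001 (length 3)
  D: 000 (length 3)
Average length = Σ p(s) × length(s) = 1.6923 bits


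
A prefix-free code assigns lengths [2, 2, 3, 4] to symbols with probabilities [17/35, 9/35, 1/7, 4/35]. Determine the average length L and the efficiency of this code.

Average length L = Σ p_i × l_i = 2.3714 bits
Entropy H = 1.7685 bits
Efficiency η = H/L × 100% = 74.58%


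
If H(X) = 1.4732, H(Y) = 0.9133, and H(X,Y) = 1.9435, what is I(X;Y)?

I(X;Y) = H(X) + H(Y) - H(X,Y)
I(X;Y) = 1.4732 + 0.9133 - 1.9435 = 0.443 bits


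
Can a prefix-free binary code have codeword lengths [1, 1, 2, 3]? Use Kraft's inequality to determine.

Kraft inequality: Σ 2^(-l_i) ≤ 1 for prefix-free code
Calculating: 2^(-1) + 2^(-1) + 2^(-2) + 2^(-3)
= 0.5 + 0.5 + 0.25 + 0.125
= 1.3750
Since 1.3750 > 1, prefix-free code does not exist


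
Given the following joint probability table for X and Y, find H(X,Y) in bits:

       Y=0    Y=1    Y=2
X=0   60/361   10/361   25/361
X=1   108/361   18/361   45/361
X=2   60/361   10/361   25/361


H(X,Y) = -Σ p(x,y) log₂ p(x,y)
  p(0,0)=60/361: -0.1662 × log₂(0.1662) = 0.4303
  p(0,1)=10/361: -0.0277 × log₂(0.0277) = 0.1433
  p(0,2)=25/361: -0.0693 × log₂(0.0693) = 0.2668
  p(1,0)=108/361: -0.2992 × log₂(0.2992) = 0.5208
  p(1,1)=18/361: -0.0499 × log₂(0.0499) = 0.2157
  p(1,2)=45/361: -0.1247 × log₂(0.1247) = 0.3745
  p(2,0)=60/361: -0.1662 × log₂(0.1662) = 0.4303
  p(2,1)=10/361: -0.0277 × log₂(0.0277) = 0.1433
  p(2,2)=25/361: -0.0693 × log₂(0.0693) = 0.2668
H(X,Y) = 2.7918 bits


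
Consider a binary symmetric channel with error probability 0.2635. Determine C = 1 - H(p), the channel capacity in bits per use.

For BSC with error probability p:
C = 1 - H(p) where H(p) is binary entropy
H(0.2635) = -0.2635 × log₂(0.2635) - 0.7365 × log₂(0.7365)
H(p) = 0.8320
C = 1 - 0.8320 = 0.1680 bits/use


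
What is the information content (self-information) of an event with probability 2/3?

Information content I(x) = -log₂(p(x))
I = -log₂(2/3) = -log₂(0.6667)
I = 0.5850 bits


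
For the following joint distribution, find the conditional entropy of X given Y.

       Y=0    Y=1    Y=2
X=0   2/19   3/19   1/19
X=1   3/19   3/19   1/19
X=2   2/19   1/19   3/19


H(X|Y) = Σ_y p(y) H(X|Y=y)
  p(Y=0) = 7/19, H(X|Y=0) = 1.5567
  p(Y=1) = 7/19, H(X|Y=1) = 1.4488
  p(Y=2) = 5/19, H(X|Y=2) = 1.3710
H(X|Y) = 0.3684×1.5567 + 0.3684×1.4488 + 0.2632×1.3710 = 1.4681 bits


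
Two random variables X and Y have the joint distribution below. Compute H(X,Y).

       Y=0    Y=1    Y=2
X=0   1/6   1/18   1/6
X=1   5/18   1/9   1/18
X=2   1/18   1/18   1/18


H(X,Y) = -Σ p(x,y) log₂ p(x,y)
  p(0,0)=1/6: -0.1667 × log₂(0.1667) = 0.4308
  p(0,1)=1/18: -0.0556 × log₂(0.0556) = 0.2317
  p(0,2)=1/6: -0.1667 × log₂(0.1667) = 0.4308
  p(1,0)=5/18: -0.2778 × log₂(0.2778) = 0.5133
  p(1,1)=1/9: -0.1111 × log₂(0.1111) = 0.3522
  p(1,2)=1/18: -0.0556 × log₂(0.0556) = 0.2317
  p(2,0)=1/18: -0.0556 × log₂(0.0556) = 0.2317
  p(2,1)=1/18: -0.0556 × log₂(0.0556) = 0.2317
  p(2,2)=1/18: -0.0556 × log₂(0.0556) = 0.2317
H(X,Y) = 2.8855 bits


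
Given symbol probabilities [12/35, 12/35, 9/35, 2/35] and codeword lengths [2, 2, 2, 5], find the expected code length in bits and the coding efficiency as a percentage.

Average length L = Σ p_i × l_i = 2.1714 bits
Entropy H = 1.7988 bits
Efficiency η = H/L × 100% = 82.84%


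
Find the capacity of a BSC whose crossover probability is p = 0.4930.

For BSC with error probability p:
C = 1 - H(p) where H(p) is binary entropy
H(0.4930) = -0.4930 × log₂(0.4930) - 0.5070 × log₂(0.5070)
H(p) = 0.9999
C = 1 - 0.9999 = 0.0001 bits/use


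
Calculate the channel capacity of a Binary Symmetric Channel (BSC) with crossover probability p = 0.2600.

For BSC with error probability p:
C = 1 - H(p) where H(p) is binary entropy
H(0.2600) = -0.2600 × log₂(0.2600) - 0.7400 × log₂(0.7400)
H(p) = 0.8267
C = 1 - 0.8267 = 0.1733 bits/use


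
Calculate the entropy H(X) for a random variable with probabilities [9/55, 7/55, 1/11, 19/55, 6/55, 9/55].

H(X) = -Σ p(x) log₂ p(x)
  -9/55 × log₂(9/55) = 0.4273
  -7/55 × log₂(7/55) = 0.3785
  -1/11 × log₂(1/11) = 0.3145
  -19/55 × log₂(19/55) = 0.5297
  -6/55 × log₂(6/55) = 0.3487
  -9/55 × log₂(9/55) = 0.4273
H(X) = 2.4261 bits


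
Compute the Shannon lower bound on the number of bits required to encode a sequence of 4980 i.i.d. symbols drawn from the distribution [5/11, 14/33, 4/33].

Entropy H = 1.4109 bits/symbol
Minimum bits = H × n = 1.4109 × 4980
= 7026.13 bits


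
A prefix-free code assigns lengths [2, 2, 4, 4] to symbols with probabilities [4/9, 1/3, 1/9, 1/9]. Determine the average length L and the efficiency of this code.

Average length L = Σ p_i × l_i = 2.4444 bits
Entropy H = 1.7527 bits
Efficiency η = H/L × 100% = 71.70%


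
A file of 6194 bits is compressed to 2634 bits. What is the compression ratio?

Compression ratio = Original / Compressed
= 6194 / 2634 = 2.35:1


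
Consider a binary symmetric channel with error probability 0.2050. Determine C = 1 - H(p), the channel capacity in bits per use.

For BSC with error probability p:
C = 1 - H(p) where H(p) is binary entropy
H(0.2050) = -0.2050 × log₂(0.2050) - 0.7950 × log₂(0.7950)
H(p) = 0.7318
C = 1 - 0.7318 = 0.2682 bits/use


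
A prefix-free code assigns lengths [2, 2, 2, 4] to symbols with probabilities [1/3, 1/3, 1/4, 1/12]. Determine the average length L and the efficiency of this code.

Average length L = Σ p_i × l_i = 2.1667 bits
Entropy H = 1.8554 bits
Efficiency η = H/L × 100% = 85.63%


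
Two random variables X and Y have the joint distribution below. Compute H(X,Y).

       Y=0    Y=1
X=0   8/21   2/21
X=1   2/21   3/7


H(X,Y) = -Σ p(x,y) log₂ p(x,y)
  p(0,0)=8/21: -0.3810 × log₂(0.3810) = 0.5304
  p(0,1)=2/21: -0.0952 × log₂(0.0952) = 0.3231
  p(1,0)=2/21: -0.0952 × log₂(0.0952) = 0.3231
  p(1,1)=3/7: -0.4286 × log₂(0.4286) = 0.5239
H(X,Y) = 1.7004 bits


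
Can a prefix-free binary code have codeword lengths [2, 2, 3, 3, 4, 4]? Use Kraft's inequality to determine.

Kraft inequality: Σ 2^(-l_i) ≤ 1 for prefix-free code
Calculating: 2^(-2) + 2^(-2) + 2^(-3) + 2^(-3) + 2^(-4) + 2^(-4)
= 0.25 + 0.25 + 0.125 + 0.125 + 0.0625 + 0.0625
= 0.8750
Since 0.8750 ≤ 1, prefix-free code exists


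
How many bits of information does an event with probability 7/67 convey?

Information content I(x) = -log₂(p(x))
I = -log₂(7/67) = -log₂(0.1045)
I = 3.2587 bits


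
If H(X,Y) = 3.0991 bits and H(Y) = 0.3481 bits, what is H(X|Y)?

Chain rule: H(X,Y) = H(X|Y) + H(Y)
H(X|Y) = H(X,Y) - H(Y) = 3.0991 - 0.3481 = 2.751 bits


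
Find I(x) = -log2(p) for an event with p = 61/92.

Information content I(x) = -log₂(p(x))
I = -log₂(61/92) = -log₂(0.6630)
I = 0.5928 bits


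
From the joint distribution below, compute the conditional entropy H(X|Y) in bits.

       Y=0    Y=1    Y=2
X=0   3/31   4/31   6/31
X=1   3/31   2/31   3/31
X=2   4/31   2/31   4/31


H(X|Y) = Σ_y p(y) H(X|Y=y)
  p(Y=0) = 10/31, H(X|Y=0) = 1.5710
  p(Y=1) = 8/31, H(X|Y=1) = 1.5000
  p(Y=2) = 13/31, H(X|Y=2) = 1.5262
H(X|Y) = 0.3226×1.5710 + 0.2581×1.5000 + 0.4194×1.5262 = 1.5339 bits


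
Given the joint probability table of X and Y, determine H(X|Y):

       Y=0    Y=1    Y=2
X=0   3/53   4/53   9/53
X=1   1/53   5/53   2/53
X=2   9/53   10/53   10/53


H(X|Y) = Σ_y p(y) H(X|Y=y)
  p(Y=0) = 13/53, H(X|Y=0) = 1.1401
  p(Y=1) = 19/53, H(X|Y=1) = 1.4675
  p(Y=2) = 21/53, H(X|Y=2) = 1.3567
H(X|Y) = 0.2453×1.1401 + 0.3585×1.4675 + 0.3962×1.3567 = 1.3433 bits


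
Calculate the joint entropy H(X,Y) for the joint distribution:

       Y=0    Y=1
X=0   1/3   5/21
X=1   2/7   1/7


H(X,Y) = -Σ p(x,y) log₂ p(x,y)
  p(0,0)=1/3: -0.3333 × log₂(0.3333) = 0.5283
  p(0,1)=5/21: -0.2381 × log₂(0.2381) = 0.4929
  p(1,0)=2/7: -0.2857 × log₂(0.2857) = 0.5164
  p(1,1)=1/7: -0.1429 × log₂(0.1429) = 0.4011
H(X,Y) = 1.9387 bits


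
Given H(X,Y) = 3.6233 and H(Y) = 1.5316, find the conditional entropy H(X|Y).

Chain rule: H(X,Y) = H(X|Y) + H(Y)
H(X|Y) = H(X,Y) - H(Y) = 3.6233 - 1.5316 = 2.0917 bits


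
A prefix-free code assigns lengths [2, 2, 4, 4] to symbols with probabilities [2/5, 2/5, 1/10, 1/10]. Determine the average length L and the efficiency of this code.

Average length L = Σ p_i × l_i = 2.4000 bits
Entropy H = 1.7219 bits
Efficiency η = H/L × 100% = 71.75%


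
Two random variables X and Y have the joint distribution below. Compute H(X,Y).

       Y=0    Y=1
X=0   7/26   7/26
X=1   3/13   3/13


H(X,Y) = -Σ p(x,y) log₂ p(x,y)
  p(0,0)=7/26: -0.2692 × log₂(0.2692) = 0.5097
  p(0,1)=7/26: -0.2692 × log₂(0.2692) = 0.5097
  p(1,0)=3/13: -0.2308 × log₂(0.2308) = 0.4882
  p(1,1)=3/13: -0.2308 × log₂(0.2308) = 0.4882
H(X,Y) = 1.9957 bits


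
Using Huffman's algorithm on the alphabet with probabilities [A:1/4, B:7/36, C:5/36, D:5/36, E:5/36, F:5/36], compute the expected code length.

Huffman tree construction:
Combine smallest probabilities repeatedly
Resulting codes:
  A: 01 (length 2)
  B: 00 (length 2)
  C: 100 (length 3)
  D: 101 (length 3)
  E: 110 (length 3)
  F: 111 (length 3)
Average length = Σ p(s) × length(s) = 2.5556 bits


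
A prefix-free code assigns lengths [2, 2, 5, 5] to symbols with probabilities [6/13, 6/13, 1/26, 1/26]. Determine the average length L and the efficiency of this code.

Average length L = Σ p_i × l_i = 2.2308 bits
Entropy H = 1.3912 bits
Efficiency η = H/L × 100% = 62.37%


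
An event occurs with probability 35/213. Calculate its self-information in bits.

Information content I(x) = -log₂(p(x))
I = -log₂(35/213) = -log₂(0.1643)
I = 2.6054 bits


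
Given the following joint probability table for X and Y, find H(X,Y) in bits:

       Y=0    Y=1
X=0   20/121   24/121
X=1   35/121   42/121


H(X,Y) = -Σ p(x,y) log₂ p(x,y)
  p(0,0)=20/121: -0.1653 × log₂(0.1653) = 0.4292
  p(0,1)=24/121: -0.1983 × log₂(0.1983) = 0.4629
  p(1,0)=35/121: -0.2893 × log₂(0.2893) = 0.5176
  p(1,1)=42/121: -0.3471 × log₂(0.3471) = 0.5299
H(X,Y) = 1.9397 bits


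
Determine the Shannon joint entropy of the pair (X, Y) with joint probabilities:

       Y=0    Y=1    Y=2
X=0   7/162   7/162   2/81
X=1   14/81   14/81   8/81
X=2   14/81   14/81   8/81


H(X,Y) = -Σ p(x,y) log₂ p(x,y)
  p(0,0)=7/162: -0.0432 × log₂(0.0432) = 0.1958
  p(0,1)=7/162: -0.0432 × log₂(0.0432) = 0.1958
  p(0,2)=2/81: -0.0247 × log₂(0.0247) = 0.1318
  p(1,0)=14/81: -0.1728 × log₂(0.1728) = 0.4377
  p(1,1)=14/81: -0.1728 × log₂(0.1728) = 0.4377
  p(1,2)=8/81: -0.0988 × log₂(0.0988) = 0.3299
  p(2,0)=14/81: -0.1728 × log₂(0.1728) = 0.4377
  p(2,1)=14/81: -0.1728 × log₂(0.1728) = 0.4377
  p(2,2)=8/81: -0.0988 × log₂(0.0988) = 0.3299
H(X,Y) = 2.9341 bits


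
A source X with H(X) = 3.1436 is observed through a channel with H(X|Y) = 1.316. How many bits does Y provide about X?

I(X;Y) = H(X) - H(X|Y)
I(X;Y) = 3.1436 - 1.316 = 1.8276 bits


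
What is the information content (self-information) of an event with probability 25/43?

Information content I(x) = -log₂(p(x))
I = -log₂(25/43) = -log₂(0.5814)
I = 0.7824 bits


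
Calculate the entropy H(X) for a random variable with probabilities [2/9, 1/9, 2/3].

H(X) = -Σ p(x) log₂ p(x)
  -2/9 × log₂(2/9) = 0.4822
  -1/9 × log₂(1/9) = 0.3522
  -2/3 × log₂(2/3) = 0.3900
H(X) = 1.2244 bits


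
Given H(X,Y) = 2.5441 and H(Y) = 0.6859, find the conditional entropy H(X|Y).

Chain rule: H(X,Y) = H(X|Y) + H(Y)
H(X|Y) = H(X,Y) - H(Y) = 2.5441 - 0.6859 = 1.8582 bits


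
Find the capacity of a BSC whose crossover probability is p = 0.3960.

For BSC with error probability p:
C = 1 - H(p) where H(p) is binary entropy
H(0.3960) = -0.3960 × log₂(0.3960) - 0.6040 × log₂(0.6040)
H(p) = 0.9686
C = 1 - 0.9686 = 0.0314 bits/use


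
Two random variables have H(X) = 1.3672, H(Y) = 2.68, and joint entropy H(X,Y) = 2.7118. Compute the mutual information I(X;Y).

I(X;Y) = H(X) + H(Y) - H(X,Y)
I(X;Y) = 1.3672 + 2.68 - 2.7118 = 1.3354 bits


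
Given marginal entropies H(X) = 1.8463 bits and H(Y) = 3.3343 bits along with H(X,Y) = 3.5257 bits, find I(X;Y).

I(X;Y) = H(X) + H(Y) - H(X,Y)
I(X;Y) = 1.8463 + 3.3343 - 3.5257 = 1.6549 bits


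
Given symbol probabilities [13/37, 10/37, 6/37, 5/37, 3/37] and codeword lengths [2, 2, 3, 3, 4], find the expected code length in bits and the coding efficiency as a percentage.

Average length L = Σ p_i × l_i = 2.4595 bits
Entropy H = 2.1500 bits
Efficiency η = H/L × 100% = 87.42%


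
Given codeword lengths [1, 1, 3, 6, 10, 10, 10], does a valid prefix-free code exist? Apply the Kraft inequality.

Kraft inequality: Σ 2^(-l_i) ≤ 1 for prefix-free code
Calculating: 2^(-1) + 2^(-1) + 2^(-3) + 2^(-6) + 2^(-10) + 2^(-10) + 2^(-10)
= 0.5 + 0.5 + 0.125 + 0.015625 + 0.0009765625 + 0.0009765625 + 0.0009765625
= 1.1436
Since 1.1436 > 1, prefix-free code does not exist


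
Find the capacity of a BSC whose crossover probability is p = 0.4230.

For BSC with error probability p:
C = 1 - H(p) where H(p) is binary entropy
H(0.4230) = -0.4230 × log₂(0.4230) - 0.5770 × log₂(0.5770)
H(p) = 0.9828
C = 1 - 0.9828 = 0.0172 bits/use


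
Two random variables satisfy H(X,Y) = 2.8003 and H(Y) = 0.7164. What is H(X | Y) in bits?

Chain rule: H(X,Y) = H(X|Y) + H(Y)
H(X|Y) = H(X,Y) - H(Y) = 2.8003 - 0.7164 = 2.0839 bits


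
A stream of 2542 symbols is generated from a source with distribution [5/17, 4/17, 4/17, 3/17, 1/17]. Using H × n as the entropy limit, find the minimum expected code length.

Entropy H = 2.1837 bits/symbol
Minimum bits = H × n = 2.1837 × 2542
= 5550.88 bits


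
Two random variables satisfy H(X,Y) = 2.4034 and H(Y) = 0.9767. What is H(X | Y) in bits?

Chain rule: H(X,Y) = H(X|Y) + H(Y)
H(X|Y) = H(X,Y) - H(Y) = 2.4034 - 0.9767 = 1.4267 bits


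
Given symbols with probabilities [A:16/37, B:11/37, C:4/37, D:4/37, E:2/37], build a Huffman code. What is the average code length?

Huffman tree construction:
Combine smallest probabilities repeatedly
Resulting codes:
  A: 0 (length 1)
  B: 11 (length 2)
  C: 1011 (length 4)
  D: 100 (length 3)
  E: 1010 (length 4)
Average length = Σ p(s) × length(s) = 2.0000 bits


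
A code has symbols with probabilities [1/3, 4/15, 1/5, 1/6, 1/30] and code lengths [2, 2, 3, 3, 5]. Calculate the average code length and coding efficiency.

Average length L = Σ p_i × l_i = 2.4667 bits
Entropy H = 2.0956 bits
Efficiency η = H/L × 100% = 84.96%


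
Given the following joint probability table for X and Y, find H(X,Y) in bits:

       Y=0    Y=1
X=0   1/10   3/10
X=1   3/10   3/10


H(X,Y) = -Σ p(x,y) log₂ p(x,y)
  p(0,0)=1/10: -0.1000 × log₂(0.1000) = 0.3322
  p(0,1)=3/10: -0.3000 × log₂(0.3000) = 0.5211
  p(1,0)=3/10: -0.3000 × log₂(0.3000) = 0.5211
  p(1,1)=3/10: -0.3000 × log₂(0.3000) = 0.5211
H(X,Y) = 1.8955 bits


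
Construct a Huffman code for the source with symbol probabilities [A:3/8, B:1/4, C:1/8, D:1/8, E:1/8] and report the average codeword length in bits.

Huffman tree construction:
Combine smallest probabilities repeatedly
Resulting codes:
  A: 11 (length 2)
  B: 01 (length 2)
  C: 100 (length 3)
  D: 101 (length 3)
  E: 00 (length 2)
Average length = Σ p(s) × length(s) = 2.2500 bits


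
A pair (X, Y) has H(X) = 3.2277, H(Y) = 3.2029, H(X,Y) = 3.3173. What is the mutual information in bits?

I(X;Y) = H(X) + H(Y) - H(X,Y)
I(X;Y) = 3.2277 + 3.2029 - 3.3173 = 3.1133 bits


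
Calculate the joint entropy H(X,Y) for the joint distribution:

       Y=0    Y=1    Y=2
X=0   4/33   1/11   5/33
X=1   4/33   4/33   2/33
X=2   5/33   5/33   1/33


H(X,Y) = -Σ p(x,y) log₂ p(x,y)
  p(0,0)=4/33: -0.1212 × log₂(0.1212) = 0.3690
  p(0,1)=1/11: -0.0909 × log₂(0.0909) = 0.3145
  p(0,2)=5/33: -0.1515 × log₂(0.1515) = 0.4125
  p(1,0)=4/33: -0.1212 × log₂(0.1212) = 0.3690
  p(1,1)=4/33: -0.1212 × log₂(0.1212) = 0.3690
  p(1,2)=2/33: -0.0606 × log₂(0.0606) = 0.2451
  p(2,0)=5/33: -0.1515 × log₂(0.1515) = 0.4125
  p(2,1)=5/33: -0.1515 × log₂(0.1515) = 0.4125
  p(2,2)=1/33: -0.0303 × log₂(0.0303) = 0.1529
H(X,Y) = 3.0570 bits


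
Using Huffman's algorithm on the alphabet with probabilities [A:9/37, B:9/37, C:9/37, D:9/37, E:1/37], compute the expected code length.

Huffman tree construction:
Combine smallest probabilities repeatedly
Resulting codes:
  A: 111 (length 3)
  B: 00 (length 2)
  C: 01 (length 2)
  D: 10 (length 2)
  E: 110 (length 3)
Average length = Σ p(s) × length(s) = 2.2703 bits


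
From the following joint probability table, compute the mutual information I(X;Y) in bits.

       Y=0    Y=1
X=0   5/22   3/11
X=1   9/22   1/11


H(X) = 1.0000, H(Y) = 0.9457, H(X,Y) = 1.8390
I(X;Y) = H(X) + H(Y) - H(X,Y) = 0.1066 bits


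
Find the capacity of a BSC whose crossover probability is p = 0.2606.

For BSC with error probability p:
C = 1 - H(p) where H(p) is binary entropy
H(0.2606) = -0.2606 × log₂(0.2606) - 0.7394 × log₂(0.7394)
H(p) = 0.8277
C = 1 - 0.8277 = 0.1723 bits/use


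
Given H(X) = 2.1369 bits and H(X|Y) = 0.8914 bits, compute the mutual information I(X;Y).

I(X;Y) = H(X) - H(X|Y)
I(X;Y) = 2.1369 - 0.8914 = 1.2455 bits


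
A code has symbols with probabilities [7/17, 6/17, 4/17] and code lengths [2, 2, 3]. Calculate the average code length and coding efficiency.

Average length L = Σ p_i × l_i = 2.2353 bits
Entropy H = 1.5486 bits
Efficiency η = H/L × 100% = 69.28%


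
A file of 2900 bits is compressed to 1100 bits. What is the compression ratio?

Compression ratio = Original / Compressed
= 2900 / 1100 = 2.64:1


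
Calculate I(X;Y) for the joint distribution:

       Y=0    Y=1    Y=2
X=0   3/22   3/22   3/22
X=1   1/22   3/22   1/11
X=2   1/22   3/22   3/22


H(X) = 1.5644, H(Y) = 1.5440, H(X,Y) = 3.0717
I(X;Y) = H(X) + H(Y) - H(X,Y) = 0.0367 bits


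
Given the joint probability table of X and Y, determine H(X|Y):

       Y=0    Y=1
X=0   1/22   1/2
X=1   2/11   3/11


H(X|Y) = Σ_y p(y) H(X|Y=y)
  p(Y=0) = 5/22, H(X|Y=0) = 0.7219
  p(Y=1) = 17/22, H(X|Y=1) = 0.9367
H(X|Y) = 0.2273×0.7219 + 0.7727×0.9367 = 0.8879 bits


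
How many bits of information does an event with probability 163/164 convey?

Information content I(x) = -log₂(p(x))
I = -log₂(163/164) = -log₂(0.9939)
I = 0.0088 bits


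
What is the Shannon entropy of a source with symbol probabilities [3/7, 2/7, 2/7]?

H(X) = -Σ p(x) log₂ p(x)
  -3/7 × log₂(3/7) = 0.5239
  -2/7 × log₂(2/7) = 0.5164
  -2/7 × log₂(2/7) = 0.5164
H(X) = 1.5567 bits


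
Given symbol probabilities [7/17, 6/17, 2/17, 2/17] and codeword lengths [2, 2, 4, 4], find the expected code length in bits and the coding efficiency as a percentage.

Average length L = Σ p_i × l_i = 2.4706 bits
Entropy H = 1.7839 bits
Efficiency η = H/L × 100% = 72.20%


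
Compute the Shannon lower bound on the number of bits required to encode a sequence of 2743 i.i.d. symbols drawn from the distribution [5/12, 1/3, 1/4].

Entropy H = 1.5546 bits/symbol
Minimum bits = H × n = 1.5546 × 2743
= 4264.23 bits


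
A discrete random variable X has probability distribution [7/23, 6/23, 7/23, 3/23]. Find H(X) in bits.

H(X) = -Σ p(x) log₂ p(x)
  -7/23 × log₂(7/23) = 0.5223
  -6/23 × log₂(6/23) = 0.5057
  -7/23 × log₂(7/23) = 0.5223
  -3/23 × log₂(3/23) = 0.3833
H(X) = 1.9337 bits


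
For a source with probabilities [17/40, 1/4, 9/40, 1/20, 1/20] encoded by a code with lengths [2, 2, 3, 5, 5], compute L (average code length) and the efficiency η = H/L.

Average length L = Σ p_i × l_i = 2.5250 bits
Entropy H = 1.9410 bits
Efficiency η = H/L × 100% = 76.87%


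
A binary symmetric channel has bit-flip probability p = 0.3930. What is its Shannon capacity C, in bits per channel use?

For BSC with error probability p:
C = 1 - H(p) where H(p) is binary entropy
H(0.3930) = -0.3930 × log₂(0.3930) - 0.6070 × log₂(0.6070)
H(p) = 0.9667
C = 1 - 0.9667 = 0.0333 bits/use


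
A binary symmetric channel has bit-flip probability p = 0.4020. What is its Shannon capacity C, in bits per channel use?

For BSC with error probability p:
C = 1 - H(p) where H(p) is binary entropy
H(0.4020) = -0.4020 × log₂(0.4020) - 0.5980 × log₂(0.5980)
H(p) = 0.9721
C = 1 - 0.9721 = 0.0279 bits/use


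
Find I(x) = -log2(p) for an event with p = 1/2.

Information content I(x) = -log₂(p(x))
I = -log₂(1/2) = -log₂(0.5000)
I = 1.0000 bits


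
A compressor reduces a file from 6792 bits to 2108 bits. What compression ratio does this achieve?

Compression ratio = Original / Compressed
= 6792 / 2108 = 3.22:1


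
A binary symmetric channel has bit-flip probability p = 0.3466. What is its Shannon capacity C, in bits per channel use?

For BSC with error probability p:
C = 1 - H(p) where H(p) is binary entropy
H(0.3466) = -0.3466 × log₂(0.3466) - 0.6534 × log₂(0.6534)
H(p) = 0.9310
C = 1 - 0.9310 = 0.0690 bits/use


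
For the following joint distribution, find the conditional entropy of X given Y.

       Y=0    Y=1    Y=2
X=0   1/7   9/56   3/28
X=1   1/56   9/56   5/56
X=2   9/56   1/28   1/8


H(X|Y) = Σ_y p(y) H(X|Y=y)
  p(Y=0) = 9/28, H(X|Y=0) = 1.2516
  p(Y=1) = 5/14, H(X|Y=1) = 1.3690
  p(Y=2) = 9/28, H(X|Y=2) = 1.5715
H(X|Y) = 0.3214×1.2516 + 0.3571×1.3690 + 0.3214×1.5715 = 1.3964 bits


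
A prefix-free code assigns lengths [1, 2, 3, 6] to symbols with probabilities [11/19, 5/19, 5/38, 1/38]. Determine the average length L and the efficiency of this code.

Average length L = Σ p_i × l_i = 1.6579 bits
Entropy H = 1.4864 bits
Efficiency η = H/L × 100% = 89.66%


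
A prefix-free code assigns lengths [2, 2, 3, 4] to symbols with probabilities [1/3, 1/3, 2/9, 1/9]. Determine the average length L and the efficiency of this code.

Average length L = Σ p_i × l_i = 2.4444 bits
Entropy H = 1.8911 bits
Efficiency η = H/L × 100% = 77.36%


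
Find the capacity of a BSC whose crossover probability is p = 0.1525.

For BSC with error probability p:
C = 1 - H(p) where H(p) is binary entropy
H(0.1525) = -0.1525 × log₂(0.1525) - 0.8475 × log₂(0.8475)
H(p) = 0.6161
C = 1 - 0.6161 = 0.3839 bits/use


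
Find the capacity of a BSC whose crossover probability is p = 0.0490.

For BSC with error probability p:
C = 1 - H(p) where H(p) is binary entropy
H(0.0490) = -0.0490 × log₂(0.0490) - 0.9510 × log₂(0.9510)
H(p) = 0.2821
C = 1 - 0.2821 = 0.7179 bits/use


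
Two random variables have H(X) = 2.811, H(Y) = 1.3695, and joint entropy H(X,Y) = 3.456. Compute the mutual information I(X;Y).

I(X;Y) = H(X) + H(Y) - H(X,Y)
I(X;Y) = 2.811 + 1.3695 - 3.456 = 0.7245 bits


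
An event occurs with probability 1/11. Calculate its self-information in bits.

Information content I(x) = -log₂(p(x))
I = -log₂(1/11) = -log₂(0.0909)
I = 3.4594 bits


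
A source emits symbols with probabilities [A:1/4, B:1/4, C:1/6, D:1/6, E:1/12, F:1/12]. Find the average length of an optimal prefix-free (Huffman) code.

Huffman tree construction:
Combine smallest probabilities repeatedly
Resulting codes:
  A: 01 (length 2)
  B: 10 (length 2)
  C: 110 (length 3)
  D: 111 (length 3)
  E: 000 (length 3)
  F: 001 (length 3)
Average length = Σ p(s) × length(s) = 2.5000 bits


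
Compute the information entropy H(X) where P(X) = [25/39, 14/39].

H(X) = -Σ p(x) log₂ p(x)
  -25/39 × log₂(25/39) = 0.4112
  -14/39 × log₂(14/39) = 0.5306
H(X) = 0.9418 bits


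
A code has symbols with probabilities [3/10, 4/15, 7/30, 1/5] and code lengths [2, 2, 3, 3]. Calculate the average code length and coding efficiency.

Average length L = Σ p_i × l_i = 2.4333 bits
Entropy H = 1.9839 bits
Efficiency η = H/L × 100% = 81.53%


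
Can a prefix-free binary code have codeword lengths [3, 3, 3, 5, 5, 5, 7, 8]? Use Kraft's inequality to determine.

Kraft inequality: Σ 2^(-l_i) ≤ 1 for prefix-free code
Calculating: 2^(-3) + 2^(-3) + 2^(-3) + 2^(-5) + 2^(-5) + 2^(-5) + 2^(-7) + 2^(-8)
= 0.125 + 0.125 + 0.125 + 0.03125 + 0.03125 + 0.03125 + 0.0078125 + 0.00390625
= 0.4805
Since 0.4805 ≤ 1, prefix-free code exists


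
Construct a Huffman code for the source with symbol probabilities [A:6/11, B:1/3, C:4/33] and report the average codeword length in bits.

Huffman tree construction:
Combine smallest probabilities repeatedly
Resulting codes:
  A: 1 (length 1)
  B: 01 (length 2)
  C: 00 (length 2)
Average length = Σ p(s) × length(s) = 1.4545 bits


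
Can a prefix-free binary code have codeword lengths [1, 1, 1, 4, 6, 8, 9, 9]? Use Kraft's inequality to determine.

Kraft inequality: Σ 2^(-l_i) ≤ 1 for prefix-free code
Calculating: 2^(-1) + 2^(-1) + 2^(-1) + 2^(-4) + 2^(-6) + 2^(-8) + 2^(-9) + 2^(-9)
= 0.5 + 0.5 + 0.5 + 0.0625 + 0.015625 + 0.00390625 + 0.001953125 + 0.001953125
= 1.5859
Since 1.5859 > 1, prefix-free code does not exist


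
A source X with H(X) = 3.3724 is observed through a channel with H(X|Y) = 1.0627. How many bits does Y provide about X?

I(X;Y) = H(X) - H(X|Y)
I(X;Y) = 3.3724 - 1.0627 = 2.3097 bits


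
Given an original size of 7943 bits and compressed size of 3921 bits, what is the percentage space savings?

Space savings = (1 - Compressed/Original) × 100%
= (1 - 3921/7943) × 100%
= 50.64%


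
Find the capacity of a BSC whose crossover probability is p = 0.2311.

For BSC with error probability p:
C = 1 - H(p) where H(p) is binary entropy
H(0.2311) = -0.2311 × log₂(0.2311) - 0.7689 × log₂(0.7689)
H(p) = 0.7799
C = 1 - 0.7799 = 0.2201 bits/use


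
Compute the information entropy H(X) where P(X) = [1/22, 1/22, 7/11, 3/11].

H(X) = -Σ p(x) log₂ p(x)
  -1/22 × log₂(1/22) = 0.2027
  -1/22 × log₂(1/22) = 0.2027
  -7/11 × log₂(7/11) = 0.4150
  -3/11 × log₂(3/11) = 0.5112
H(X) = 1.3316 bits


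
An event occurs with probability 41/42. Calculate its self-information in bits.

Information content I(x) = -log₂(p(x))
I = -log₂(41/42) = -log₂(0.9762)
I = 0.0348 bits


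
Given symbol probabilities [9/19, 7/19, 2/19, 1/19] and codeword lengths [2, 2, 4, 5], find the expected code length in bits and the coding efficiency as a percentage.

Average length L = Σ p_i × l_i = 2.3684 bits
Entropy H = 1.6068 bits
Efficiency η = H/L × 100% = 67.84%


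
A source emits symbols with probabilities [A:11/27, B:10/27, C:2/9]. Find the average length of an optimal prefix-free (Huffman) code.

Huffman tree construction:
Combine smallest probabilities repeatedly
Resulting codes:
  A: 0 (length 1)
  B: 11 (length 2)
  C: 10 (length 2)
Average length = Σ p(s) × length(s) = 1.5926 bits


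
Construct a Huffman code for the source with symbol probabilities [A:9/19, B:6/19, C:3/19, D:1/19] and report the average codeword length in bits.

Huffman tree construction:
Combine smallest probabilities repeatedly
Resulting codes:
  A: 0 (length 1)
  B: 11 (length 2)
  C: 101 (length 3)
  D: 100 (length 3)
Average length = Σ p(s) × length(s) = 1.7368 bits


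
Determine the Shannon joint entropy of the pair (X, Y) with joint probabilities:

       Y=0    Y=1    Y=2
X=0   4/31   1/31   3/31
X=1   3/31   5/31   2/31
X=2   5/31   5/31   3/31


H(X,Y) = -Σ p(x,y) log₂ p(x,y)
  p(0,0)=4/31: -0.1290 × log₂(0.1290) = 0.3812
  p(0,1)=1/31: -0.0323 × log₂(0.0323) = 0.1598
  p(0,2)=3/31: -0.0968 × log₂(0.0968) = 0.3261
  p(1,0)=3/31: -0.0968 × log₂(0.0968) = 0.3261
  p(1,1)=5/31: -0.1613 × log₂(0.1613) = 0.4246
  p(1,2)=2/31: -0.0645 × log₂(0.0645) = 0.2551
  p(2,0)=5/31: -0.1613 × log₂(0.1613) = 0.4246
  p(2,1)=5/31: -0.1613 × log₂(0.1613) = 0.4246
  p(2,2)=3/31: -0.0968 × log₂(0.0968) = 0.3261
H(X,Y) = 3.0480 bits
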